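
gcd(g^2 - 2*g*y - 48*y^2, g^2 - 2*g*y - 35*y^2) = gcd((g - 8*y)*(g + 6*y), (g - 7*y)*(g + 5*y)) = 1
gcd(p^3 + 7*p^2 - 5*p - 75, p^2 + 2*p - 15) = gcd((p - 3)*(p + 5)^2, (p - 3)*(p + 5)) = p^2 + 2*p - 15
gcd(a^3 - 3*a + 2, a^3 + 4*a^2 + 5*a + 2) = a + 2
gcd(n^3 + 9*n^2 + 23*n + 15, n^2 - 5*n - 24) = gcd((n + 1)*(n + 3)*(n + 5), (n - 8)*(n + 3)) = n + 3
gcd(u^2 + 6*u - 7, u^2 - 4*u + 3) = u - 1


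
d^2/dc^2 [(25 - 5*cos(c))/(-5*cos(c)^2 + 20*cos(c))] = (8*(cos(c) - 5)*(cos(c) - 2)^2*sin(c)^2 - (cos(c) - 4)^2*cos(c)^3 + 2*(cos(c) - 4)*(10*cos(c) - 8*cos(2*c) + cos(3*c) + 1)*cos(c))/((cos(c) - 4)^3*cos(c)^3)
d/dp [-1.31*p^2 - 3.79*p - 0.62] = -2.62*p - 3.79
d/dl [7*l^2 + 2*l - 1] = 14*l + 2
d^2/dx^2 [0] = 0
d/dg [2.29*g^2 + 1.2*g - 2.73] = 4.58*g + 1.2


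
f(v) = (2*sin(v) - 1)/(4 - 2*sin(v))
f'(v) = 2*cos(v)/(4 - 2*sin(v)) + 2*(2*sin(v) - 1)*cos(v)/(4 - 2*sin(v))^2 = 3*cos(v)/(2*(sin(v) - 2)^2)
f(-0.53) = -0.40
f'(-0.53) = 0.21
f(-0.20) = -0.32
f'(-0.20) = 0.30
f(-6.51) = -0.33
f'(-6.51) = 0.30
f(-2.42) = -0.44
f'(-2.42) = -0.16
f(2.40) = 0.13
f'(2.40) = -0.63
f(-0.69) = -0.43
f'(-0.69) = 0.17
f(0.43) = -0.05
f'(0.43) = 0.54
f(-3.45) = -0.12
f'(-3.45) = -0.50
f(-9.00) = -0.38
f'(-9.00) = -0.23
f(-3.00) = -0.30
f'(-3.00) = -0.32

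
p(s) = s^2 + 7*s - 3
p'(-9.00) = -11.00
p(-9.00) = 15.00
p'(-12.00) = -17.00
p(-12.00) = 57.00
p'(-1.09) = 4.82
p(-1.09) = -9.44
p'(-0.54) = 5.92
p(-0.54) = -6.49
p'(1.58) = 10.16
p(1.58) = 10.56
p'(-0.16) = 6.68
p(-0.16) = -4.09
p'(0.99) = 8.98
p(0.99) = 4.91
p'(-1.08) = 4.84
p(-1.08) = -9.39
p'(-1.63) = 3.74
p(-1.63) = -11.75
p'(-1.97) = 3.06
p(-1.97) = -12.91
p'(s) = 2*s + 7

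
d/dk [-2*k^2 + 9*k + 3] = 9 - 4*k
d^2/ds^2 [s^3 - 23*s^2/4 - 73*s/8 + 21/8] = 6*s - 23/2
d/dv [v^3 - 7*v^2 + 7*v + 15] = 3*v^2 - 14*v + 7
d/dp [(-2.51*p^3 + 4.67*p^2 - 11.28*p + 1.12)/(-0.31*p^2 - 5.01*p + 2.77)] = (0.7781*p^4 + 25.1502*p^3 - 47.7516*p^2 + 26.5662*p - 25.6344)/(0.0961*p^4 + 3.1062*p^3 + 23.3827*p^2 - 27.7554*p + 7.6729)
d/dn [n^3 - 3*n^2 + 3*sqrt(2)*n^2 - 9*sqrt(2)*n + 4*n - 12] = 3*n^2 - 6*n + 6*sqrt(2)*n - 9*sqrt(2) + 4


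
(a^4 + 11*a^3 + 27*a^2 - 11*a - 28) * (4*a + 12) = 4*a^5 + 56*a^4 + 240*a^3 + 280*a^2 - 244*a - 336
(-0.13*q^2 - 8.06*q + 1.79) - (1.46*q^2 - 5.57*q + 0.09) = -1.59*q^2 - 2.49*q + 1.7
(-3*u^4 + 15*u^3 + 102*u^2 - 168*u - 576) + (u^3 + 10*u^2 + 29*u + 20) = -3*u^4 + 16*u^3 + 112*u^2 - 139*u - 556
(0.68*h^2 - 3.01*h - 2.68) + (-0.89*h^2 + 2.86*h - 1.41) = -0.21*h^2 - 0.15*h - 4.09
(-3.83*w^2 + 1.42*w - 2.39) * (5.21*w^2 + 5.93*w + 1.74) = -19.9543*w^4 - 15.3137*w^3 - 10.6955*w^2 - 11.7019*w - 4.1586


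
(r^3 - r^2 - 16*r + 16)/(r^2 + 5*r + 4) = (r^2 - 5*r + 4)/(r + 1)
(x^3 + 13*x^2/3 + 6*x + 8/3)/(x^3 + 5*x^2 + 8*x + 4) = (x + 4/3)/(x + 2)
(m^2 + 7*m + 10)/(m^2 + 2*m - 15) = (m + 2)/(m - 3)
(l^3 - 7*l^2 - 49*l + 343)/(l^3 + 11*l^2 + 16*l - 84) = (l^2 - 14*l + 49)/(l^2 + 4*l - 12)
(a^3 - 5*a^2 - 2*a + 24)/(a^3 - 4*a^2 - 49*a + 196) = (a^2 - a - 6)/(a^2 - 49)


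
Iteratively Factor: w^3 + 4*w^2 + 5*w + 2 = (w + 2)*(w^2 + 2*w + 1) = (w + 1)*(w + 2)*(w + 1)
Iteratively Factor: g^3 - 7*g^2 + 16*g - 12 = (g - 2)*(g^2 - 5*g + 6) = (g - 3)*(g - 2)*(g - 2)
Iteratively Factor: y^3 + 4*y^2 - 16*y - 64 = (y + 4)*(y^2 - 16) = (y + 4)^2*(y - 4)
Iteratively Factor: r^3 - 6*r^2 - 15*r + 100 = (r - 5)*(r^2 - r - 20) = (r - 5)*(r + 4)*(r - 5)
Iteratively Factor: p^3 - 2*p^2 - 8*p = (p - 4)*(p^2 + 2*p) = (p - 4)*(p + 2)*(p)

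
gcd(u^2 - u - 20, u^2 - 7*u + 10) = u - 5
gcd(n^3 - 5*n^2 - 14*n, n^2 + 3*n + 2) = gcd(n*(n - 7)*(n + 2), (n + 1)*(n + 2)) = n + 2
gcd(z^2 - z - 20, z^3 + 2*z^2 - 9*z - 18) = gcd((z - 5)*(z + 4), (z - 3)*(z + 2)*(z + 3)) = 1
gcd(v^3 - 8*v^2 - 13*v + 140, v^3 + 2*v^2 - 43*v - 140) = v^2 - 3*v - 28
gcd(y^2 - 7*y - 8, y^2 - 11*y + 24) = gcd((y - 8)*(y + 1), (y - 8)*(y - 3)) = y - 8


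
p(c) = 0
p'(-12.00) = 0.00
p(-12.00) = 0.00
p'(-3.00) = 0.00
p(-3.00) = 0.00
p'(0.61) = 0.00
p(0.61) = 0.00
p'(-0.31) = 0.00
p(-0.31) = 0.00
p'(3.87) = 0.00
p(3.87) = 0.00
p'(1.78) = 0.00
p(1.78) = 0.00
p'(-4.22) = 0.00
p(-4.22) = 0.00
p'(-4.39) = 0.00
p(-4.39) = 0.00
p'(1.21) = 0.00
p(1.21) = 0.00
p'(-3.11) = 0.00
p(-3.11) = 0.00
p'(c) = 0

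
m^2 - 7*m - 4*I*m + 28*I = (m - 7)*(m - 4*I)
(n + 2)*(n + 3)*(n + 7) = n^3 + 12*n^2 + 41*n + 42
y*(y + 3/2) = y^2 + 3*y/2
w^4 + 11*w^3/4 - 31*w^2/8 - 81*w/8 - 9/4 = (w - 2)*(w + 1/4)*(w + 3/2)*(w + 3)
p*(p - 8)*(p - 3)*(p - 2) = p^4 - 13*p^3 + 46*p^2 - 48*p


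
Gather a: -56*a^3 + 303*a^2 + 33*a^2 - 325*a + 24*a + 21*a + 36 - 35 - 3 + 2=-56*a^3 + 336*a^2 - 280*a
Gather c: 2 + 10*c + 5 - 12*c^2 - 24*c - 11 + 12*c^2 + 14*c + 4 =0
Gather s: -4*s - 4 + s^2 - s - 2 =s^2 - 5*s - 6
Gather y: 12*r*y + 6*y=y*(12*r + 6)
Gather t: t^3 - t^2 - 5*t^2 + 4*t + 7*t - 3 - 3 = t^3 - 6*t^2 + 11*t - 6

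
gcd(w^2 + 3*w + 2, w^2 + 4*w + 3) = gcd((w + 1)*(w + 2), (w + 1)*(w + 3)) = w + 1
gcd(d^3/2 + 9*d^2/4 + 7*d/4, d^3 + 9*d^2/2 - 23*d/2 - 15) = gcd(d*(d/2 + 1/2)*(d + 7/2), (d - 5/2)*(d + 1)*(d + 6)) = d + 1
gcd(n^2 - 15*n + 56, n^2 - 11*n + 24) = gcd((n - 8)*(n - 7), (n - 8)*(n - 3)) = n - 8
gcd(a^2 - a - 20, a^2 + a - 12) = a + 4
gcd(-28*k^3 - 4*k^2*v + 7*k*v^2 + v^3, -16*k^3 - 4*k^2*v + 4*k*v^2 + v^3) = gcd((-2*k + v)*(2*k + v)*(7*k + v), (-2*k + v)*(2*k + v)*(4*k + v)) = -4*k^2 + v^2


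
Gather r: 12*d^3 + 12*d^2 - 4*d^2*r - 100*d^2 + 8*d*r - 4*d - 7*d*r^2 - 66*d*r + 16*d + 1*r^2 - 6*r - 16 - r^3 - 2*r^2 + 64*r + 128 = 12*d^3 - 88*d^2 + 12*d - r^3 + r^2*(-7*d - 1) + r*(-4*d^2 - 58*d + 58) + 112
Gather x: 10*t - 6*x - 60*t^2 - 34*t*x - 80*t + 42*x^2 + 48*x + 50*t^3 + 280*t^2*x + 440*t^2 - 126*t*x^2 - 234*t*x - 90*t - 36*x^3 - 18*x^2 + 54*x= 50*t^3 + 380*t^2 - 160*t - 36*x^3 + x^2*(24 - 126*t) + x*(280*t^2 - 268*t + 96)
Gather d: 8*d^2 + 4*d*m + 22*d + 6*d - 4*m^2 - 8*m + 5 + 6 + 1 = 8*d^2 + d*(4*m + 28) - 4*m^2 - 8*m + 12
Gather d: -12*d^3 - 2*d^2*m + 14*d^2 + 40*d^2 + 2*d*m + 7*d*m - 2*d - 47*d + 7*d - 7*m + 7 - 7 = -12*d^3 + d^2*(54 - 2*m) + d*(9*m - 42) - 7*m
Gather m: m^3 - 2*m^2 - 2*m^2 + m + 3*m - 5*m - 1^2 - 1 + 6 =m^3 - 4*m^2 - m + 4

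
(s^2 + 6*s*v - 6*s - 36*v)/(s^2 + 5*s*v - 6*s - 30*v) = (s + 6*v)/(s + 5*v)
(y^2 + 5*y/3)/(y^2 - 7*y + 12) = y*(3*y + 5)/(3*(y^2 - 7*y + 12))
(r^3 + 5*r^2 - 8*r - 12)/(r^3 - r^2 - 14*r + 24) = (r^2 + 7*r + 6)/(r^2 + r - 12)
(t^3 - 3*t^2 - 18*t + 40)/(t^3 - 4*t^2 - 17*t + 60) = (t - 2)/(t - 3)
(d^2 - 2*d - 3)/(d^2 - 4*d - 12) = (-d^2 + 2*d + 3)/(-d^2 + 4*d + 12)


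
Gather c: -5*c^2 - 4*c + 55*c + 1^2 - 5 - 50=-5*c^2 + 51*c - 54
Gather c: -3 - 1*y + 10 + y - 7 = 0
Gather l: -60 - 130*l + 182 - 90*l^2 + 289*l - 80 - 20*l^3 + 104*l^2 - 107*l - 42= -20*l^3 + 14*l^2 + 52*l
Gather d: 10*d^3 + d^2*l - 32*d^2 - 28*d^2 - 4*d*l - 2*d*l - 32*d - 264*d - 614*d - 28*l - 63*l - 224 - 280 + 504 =10*d^3 + d^2*(l - 60) + d*(-6*l - 910) - 91*l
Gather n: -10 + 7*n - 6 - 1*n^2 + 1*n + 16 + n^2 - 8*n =0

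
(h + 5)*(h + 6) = h^2 + 11*h + 30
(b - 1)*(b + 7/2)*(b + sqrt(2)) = b^3 + sqrt(2)*b^2 + 5*b^2/2 - 7*b/2 + 5*sqrt(2)*b/2 - 7*sqrt(2)/2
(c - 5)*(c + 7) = c^2 + 2*c - 35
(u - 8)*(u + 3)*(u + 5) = u^3 - 49*u - 120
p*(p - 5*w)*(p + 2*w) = p^3 - 3*p^2*w - 10*p*w^2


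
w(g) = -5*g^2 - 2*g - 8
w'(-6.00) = 58.00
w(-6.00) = -176.00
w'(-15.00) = 148.00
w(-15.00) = -1103.00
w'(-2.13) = 19.30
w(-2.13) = -26.42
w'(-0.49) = 2.90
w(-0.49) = -8.22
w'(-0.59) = 3.90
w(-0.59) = -8.56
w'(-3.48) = 32.80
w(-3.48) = -61.59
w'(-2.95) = 27.50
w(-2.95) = -45.61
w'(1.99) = -21.90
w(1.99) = -31.78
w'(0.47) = -6.70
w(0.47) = -10.04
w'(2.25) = -24.50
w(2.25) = -37.81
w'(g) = -10*g - 2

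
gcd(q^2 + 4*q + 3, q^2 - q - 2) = q + 1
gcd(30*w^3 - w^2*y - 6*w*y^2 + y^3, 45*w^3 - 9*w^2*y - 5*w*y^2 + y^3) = 15*w^2 - 8*w*y + y^2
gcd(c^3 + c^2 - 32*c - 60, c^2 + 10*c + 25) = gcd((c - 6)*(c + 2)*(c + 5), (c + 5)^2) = c + 5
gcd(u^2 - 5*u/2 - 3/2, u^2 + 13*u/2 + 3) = u + 1/2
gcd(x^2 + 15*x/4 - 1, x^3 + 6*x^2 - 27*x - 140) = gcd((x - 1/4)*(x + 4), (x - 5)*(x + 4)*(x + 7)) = x + 4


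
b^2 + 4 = (b - 2*I)*(b + 2*I)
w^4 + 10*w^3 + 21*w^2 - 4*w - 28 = (w - 1)*(w + 2)^2*(w + 7)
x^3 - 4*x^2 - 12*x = x*(x - 6)*(x + 2)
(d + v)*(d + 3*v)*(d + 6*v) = d^3 + 10*d^2*v + 27*d*v^2 + 18*v^3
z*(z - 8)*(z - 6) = z^3 - 14*z^2 + 48*z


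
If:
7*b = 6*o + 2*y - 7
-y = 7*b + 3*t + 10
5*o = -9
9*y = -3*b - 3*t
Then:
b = -51/20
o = -9/5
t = 21/8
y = -1/40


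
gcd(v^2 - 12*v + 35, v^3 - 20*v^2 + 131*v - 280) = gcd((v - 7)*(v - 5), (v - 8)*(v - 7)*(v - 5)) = v^2 - 12*v + 35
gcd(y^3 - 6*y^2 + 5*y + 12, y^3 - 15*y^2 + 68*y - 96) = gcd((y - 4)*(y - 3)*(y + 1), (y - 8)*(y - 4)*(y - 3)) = y^2 - 7*y + 12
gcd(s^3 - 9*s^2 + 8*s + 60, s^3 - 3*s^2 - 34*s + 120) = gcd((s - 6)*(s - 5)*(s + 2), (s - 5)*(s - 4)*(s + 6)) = s - 5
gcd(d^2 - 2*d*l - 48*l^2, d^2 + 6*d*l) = d + 6*l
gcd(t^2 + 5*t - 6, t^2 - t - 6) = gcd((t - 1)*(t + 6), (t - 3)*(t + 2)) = 1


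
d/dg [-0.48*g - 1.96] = -0.480000000000000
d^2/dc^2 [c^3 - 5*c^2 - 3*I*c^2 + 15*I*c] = 6*c - 10 - 6*I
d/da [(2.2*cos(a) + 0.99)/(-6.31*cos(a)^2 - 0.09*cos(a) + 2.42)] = (13.882*sin(a)^2 - 12.4938*cos(a) - 19.2951)*sin(a)/(6.31*cos(a)^2 + 0.09*cos(a) - 2.42)^2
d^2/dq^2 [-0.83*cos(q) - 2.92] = 0.83*cos(q)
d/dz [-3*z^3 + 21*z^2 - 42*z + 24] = -9*z^2 + 42*z - 42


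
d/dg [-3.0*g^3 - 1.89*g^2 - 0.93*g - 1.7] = -9.0*g^2 - 3.78*g - 0.93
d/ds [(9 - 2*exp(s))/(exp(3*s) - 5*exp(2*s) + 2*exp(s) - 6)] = (4*exp(3*s) - 37*exp(2*s) + 90*exp(s) - 6)*exp(s)/(exp(6*s) - 10*exp(5*s) + 29*exp(4*s) - 32*exp(3*s) + 64*exp(2*s) - 24*exp(s) + 36)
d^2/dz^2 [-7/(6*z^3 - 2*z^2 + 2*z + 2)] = 7*((9*z - 1)*(3*z^3 - z^2 + z + 1) - (9*z^2 - 2*z + 1)^2)/(3*z^3 - z^2 + z + 1)^3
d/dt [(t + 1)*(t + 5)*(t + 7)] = 3*t^2 + 26*t + 47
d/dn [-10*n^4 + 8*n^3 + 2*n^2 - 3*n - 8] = -40*n^3 + 24*n^2 + 4*n - 3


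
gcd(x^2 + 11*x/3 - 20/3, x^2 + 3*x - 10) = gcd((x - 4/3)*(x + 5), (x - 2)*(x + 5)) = x + 5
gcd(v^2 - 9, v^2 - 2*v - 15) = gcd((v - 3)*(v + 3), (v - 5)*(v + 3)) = v + 3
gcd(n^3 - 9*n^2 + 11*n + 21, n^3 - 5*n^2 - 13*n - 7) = n^2 - 6*n - 7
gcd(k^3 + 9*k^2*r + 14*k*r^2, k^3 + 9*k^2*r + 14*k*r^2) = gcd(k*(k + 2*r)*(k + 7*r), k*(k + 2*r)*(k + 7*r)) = k^3 + 9*k^2*r + 14*k*r^2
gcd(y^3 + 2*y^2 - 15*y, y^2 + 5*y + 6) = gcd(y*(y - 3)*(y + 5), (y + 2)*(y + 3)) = 1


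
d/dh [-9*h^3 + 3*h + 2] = 3 - 27*h^2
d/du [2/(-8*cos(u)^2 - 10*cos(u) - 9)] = -4*(8*cos(u) + 5)*sin(u)/(8*cos(u)^2 + 10*cos(u) + 9)^2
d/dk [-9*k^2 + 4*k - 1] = 4 - 18*k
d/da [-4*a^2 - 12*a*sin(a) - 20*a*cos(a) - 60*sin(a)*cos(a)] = 20*a*sin(a) - 12*a*cos(a) - 8*a - 12*sin(a) - 20*cos(a) - 60*cos(2*a)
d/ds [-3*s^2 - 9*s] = -6*s - 9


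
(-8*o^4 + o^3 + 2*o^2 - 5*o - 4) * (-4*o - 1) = 32*o^5 + 4*o^4 - 9*o^3 + 18*o^2 + 21*o + 4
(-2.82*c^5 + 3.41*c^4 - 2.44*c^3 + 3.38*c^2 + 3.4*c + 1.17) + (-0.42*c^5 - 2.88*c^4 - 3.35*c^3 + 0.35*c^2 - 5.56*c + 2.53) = -3.24*c^5 + 0.53*c^4 - 5.79*c^3 + 3.73*c^2 - 2.16*c + 3.7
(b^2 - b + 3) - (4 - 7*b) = b^2 + 6*b - 1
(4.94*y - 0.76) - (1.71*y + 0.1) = 3.23*y - 0.86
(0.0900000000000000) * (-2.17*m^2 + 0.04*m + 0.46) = -0.1953*m^2 + 0.0036*m + 0.0414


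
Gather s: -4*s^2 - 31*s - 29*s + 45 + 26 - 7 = -4*s^2 - 60*s + 64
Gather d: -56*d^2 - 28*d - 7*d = -56*d^2 - 35*d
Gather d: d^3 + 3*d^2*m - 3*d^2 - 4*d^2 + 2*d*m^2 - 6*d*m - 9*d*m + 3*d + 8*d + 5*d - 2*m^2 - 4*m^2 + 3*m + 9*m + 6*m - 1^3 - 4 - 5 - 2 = d^3 + d^2*(3*m - 7) + d*(2*m^2 - 15*m + 16) - 6*m^2 + 18*m - 12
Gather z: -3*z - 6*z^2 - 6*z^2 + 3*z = -12*z^2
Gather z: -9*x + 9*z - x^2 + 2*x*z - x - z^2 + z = -x^2 - 10*x - z^2 + z*(2*x + 10)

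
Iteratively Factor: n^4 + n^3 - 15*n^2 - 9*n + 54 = (n - 2)*(n^3 + 3*n^2 - 9*n - 27) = (n - 3)*(n - 2)*(n^2 + 6*n + 9) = (n - 3)*(n - 2)*(n + 3)*(n + 3)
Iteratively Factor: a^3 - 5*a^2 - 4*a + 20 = (a + 2)*(a^2 - 7*a + 10) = (a - 5)*(a + 2)*(a - 2)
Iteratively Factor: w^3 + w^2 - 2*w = (w)*(w^2 + w - 2) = w*(w - 1)*(w + 2)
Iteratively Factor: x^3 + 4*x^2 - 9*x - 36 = (x + 3)*(x^2 + x - 12) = (x + 3)*(x + 4)*(x - 3)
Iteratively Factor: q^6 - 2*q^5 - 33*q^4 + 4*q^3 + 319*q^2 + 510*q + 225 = (q + 1)*(q^5 - 3*q^4 - 30*q^3 + 34*q^2 + 285*q + 225) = (q + 1)*(q + 3)*(q^4 - 6*q^3 - 12*q^2 + 70*q + 75) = (q - 5)*(q + 1)*(q + 3)*(q^3 - q^2 - 17*q - 15) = (q - 5)*(q + 1)*(q + 3)^2*(q^2 - 4*q - 5) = (q - 5)^2*(q + 1)*(q + 3)^2*(q + 1)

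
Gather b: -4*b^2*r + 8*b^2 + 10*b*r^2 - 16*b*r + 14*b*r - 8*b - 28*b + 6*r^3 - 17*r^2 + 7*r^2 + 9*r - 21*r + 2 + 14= b^2*(8 - 4*r) + b*(10*r^2 - 2*r - 36) + 6*r^3 - 10*r^2 - 12*r + 16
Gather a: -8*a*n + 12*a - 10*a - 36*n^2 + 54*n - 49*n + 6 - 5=a*(2 - 8*n) - 36*n^2 + 5*n + 1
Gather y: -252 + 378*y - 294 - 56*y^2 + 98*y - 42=-56*y^2 + 476*y - 588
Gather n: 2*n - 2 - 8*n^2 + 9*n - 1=-8*n^2 + 11*n - 3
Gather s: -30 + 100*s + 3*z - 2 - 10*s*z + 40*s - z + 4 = s*(140 - 10*z) + 2*z - 28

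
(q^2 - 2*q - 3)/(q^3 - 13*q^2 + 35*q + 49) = (q - 3)/(q^2 - 14*q + 49)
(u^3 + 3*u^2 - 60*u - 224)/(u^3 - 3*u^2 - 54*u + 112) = (u + 4)/(u - 2)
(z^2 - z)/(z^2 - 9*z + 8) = z/(z - 8)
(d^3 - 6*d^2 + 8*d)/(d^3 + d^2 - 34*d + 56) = d/(d + 7)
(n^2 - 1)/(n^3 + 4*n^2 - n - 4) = 1/(n + 4)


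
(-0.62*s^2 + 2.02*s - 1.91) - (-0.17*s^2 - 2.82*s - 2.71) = -0.45*s^2 + 4.84*s + 0.8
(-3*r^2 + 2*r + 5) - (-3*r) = -3*r^2 + 5*r + 5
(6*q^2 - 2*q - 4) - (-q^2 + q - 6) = 7*q^2 - 3*q + 2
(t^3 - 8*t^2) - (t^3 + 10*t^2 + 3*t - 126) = -18*t^2 - 3*t + 126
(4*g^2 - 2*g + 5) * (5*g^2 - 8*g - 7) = 20*g^4 - 42*g^3 + 13*g^2 - 26*g - 35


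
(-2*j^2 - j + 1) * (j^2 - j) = -2*j^4 + j^3 + 2*j^2 - j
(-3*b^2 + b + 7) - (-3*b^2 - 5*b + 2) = 6*b + 5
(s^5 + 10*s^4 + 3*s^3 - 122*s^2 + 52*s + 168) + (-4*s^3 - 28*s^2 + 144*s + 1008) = s^5 + 10*s^4 - s^3 - 150*s^2 + 196*s + 1176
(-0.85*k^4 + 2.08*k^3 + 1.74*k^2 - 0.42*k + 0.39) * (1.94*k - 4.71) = -1.649*k^5 + 8.0387*k^4 - 6.4212*k^3 - 9.0102*k^2 + 2.7348*k - 1.8369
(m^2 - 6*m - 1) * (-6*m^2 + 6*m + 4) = -6*m^4 + 42*m^3 - 26*m^2 - 30*m - 4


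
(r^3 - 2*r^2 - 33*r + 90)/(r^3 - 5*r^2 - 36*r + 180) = (r - 3)/(r - 6)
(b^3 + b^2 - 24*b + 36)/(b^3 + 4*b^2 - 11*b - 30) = (b^2 + 4*b - 12)/(b^2 + 7*b + 10)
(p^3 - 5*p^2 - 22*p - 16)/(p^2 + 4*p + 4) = (p^2 - 7*p - 8)/(p + 2)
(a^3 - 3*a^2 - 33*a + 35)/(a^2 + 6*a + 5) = (a^2 - 8*a + 7)/(a + 1)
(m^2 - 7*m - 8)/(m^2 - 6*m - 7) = (m - 8)/(m - 7)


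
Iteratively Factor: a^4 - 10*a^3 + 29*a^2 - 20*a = (a - 5)*(a^3 - 5*a^2 + 4*a) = (a - 5)*(a - 4)*(a^2 - a) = (a - 5)*(a - 4)*(a - 1)*(a)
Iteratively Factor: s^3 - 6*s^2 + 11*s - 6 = (s - 1)*(s^2 - 5*s + 6) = (s - 2)*(s - 1)*(s - 3)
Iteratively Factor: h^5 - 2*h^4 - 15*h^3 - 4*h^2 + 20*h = (h + 2)*(h^4 - 4*h^3 - 7*h^2 + 10*h) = (h + 2)^2*(h^3 - 6*h^2 + 5*h) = (h - 1)*(h + 2)^2*(h^2 - 5*h) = (h - 5)*(h - 1)*(h + 2)^2*(h)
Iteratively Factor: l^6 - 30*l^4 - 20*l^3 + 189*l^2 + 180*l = (l - 5)*(l^5 + 5*l^4 - 5*l^3 - 45*l^2 - 36*l) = (l - 5)*(l + 4)*(l^4 + l^3 - 9*l^2 - 9*l) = l*(l - 5)*(l + 4)*(l^3 + l^2 - 9*l - 9) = l*(l - 5)*(l + 3)*(l + 4)*(l^2 - 2*l - 3) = l*(l - 5)*(l - 3)*(l + 3)*(l + 4)*(l + 1)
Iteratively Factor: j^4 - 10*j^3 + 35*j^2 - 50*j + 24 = (j - 1)*(j^3 - 9*j^2 + 26*j - 24) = (j - 2)*(j - 1)*(j^2 - 7*j + 12) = (j - 4)*(j - 2)*(j - 1)*(j - 3)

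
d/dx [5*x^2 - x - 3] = 10*x - 1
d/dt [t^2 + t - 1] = 2*t + 1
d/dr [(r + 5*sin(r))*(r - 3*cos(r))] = (r + 5*sin(r))*(3*sin(r) + 1) + (r - 3*cos(r))*(5*cos(r) + 1)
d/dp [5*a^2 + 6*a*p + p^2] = 6*a + 2*p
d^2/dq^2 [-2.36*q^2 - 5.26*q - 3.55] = -4.72000000000000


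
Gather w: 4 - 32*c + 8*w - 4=-32*c + 8*w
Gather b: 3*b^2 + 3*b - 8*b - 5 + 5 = 3*b^2 - 5*b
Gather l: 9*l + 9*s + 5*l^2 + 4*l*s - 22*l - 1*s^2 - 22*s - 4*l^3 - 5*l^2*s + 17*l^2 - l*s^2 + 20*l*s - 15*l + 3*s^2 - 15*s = -4*l^3 + l^2*(22 - 5*s) + l*(-s^2 + 24*s - 28) + 2*s^2 - 28*s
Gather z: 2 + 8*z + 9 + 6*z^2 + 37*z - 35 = 6*z^2 + 45*z - 24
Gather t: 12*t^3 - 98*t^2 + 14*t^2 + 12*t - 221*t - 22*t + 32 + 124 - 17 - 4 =12*t^3 - 84*t^2 - 231*t + 135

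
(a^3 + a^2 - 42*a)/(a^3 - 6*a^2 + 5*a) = (a^2 + a - 42)/(a^2 - 6*a + 5)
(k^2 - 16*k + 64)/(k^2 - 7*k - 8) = (k - 8)/(k + 1)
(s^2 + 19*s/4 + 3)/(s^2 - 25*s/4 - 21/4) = (s + 4)/(s - 7)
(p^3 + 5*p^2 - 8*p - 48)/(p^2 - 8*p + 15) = (p^2 + 8*p + 16)/(p - 5)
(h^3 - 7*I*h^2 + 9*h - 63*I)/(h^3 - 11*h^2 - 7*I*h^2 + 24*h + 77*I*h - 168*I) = (h^2 + 9)/(h^2 - 11*h + 24)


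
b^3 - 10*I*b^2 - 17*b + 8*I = (b - 8*I)*(b - I)^2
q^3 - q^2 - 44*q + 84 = (q - 6)*(q - 2)*(q + 7)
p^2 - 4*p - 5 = (p - 5)*(p + 1)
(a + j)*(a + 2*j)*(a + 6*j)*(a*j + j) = a^4*j + 9*a^3*j^2 + a^3*j + 20*a^2*j^3 + 9*a^2*j^2 + 12*a*j^4 + 20*a*j^3 + 12*j^4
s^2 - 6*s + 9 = (s - 3)^2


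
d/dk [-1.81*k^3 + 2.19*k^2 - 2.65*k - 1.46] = -5.43*k^2 + 4.38*k - 2.65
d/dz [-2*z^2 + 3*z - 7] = 3 - 4*z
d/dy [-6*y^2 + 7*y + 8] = 7 - 12*y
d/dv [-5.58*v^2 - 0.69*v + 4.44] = -11.16*v - 0.69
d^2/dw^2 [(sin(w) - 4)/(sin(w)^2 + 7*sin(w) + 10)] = (-sin(w)^5 + 23*sin(w)^4 + 146*sin(w)^3 + 82*sin(w)^2 - 608*sin(w) - 452)/(sin(w)^2 + 7*sin(w) + 10)^3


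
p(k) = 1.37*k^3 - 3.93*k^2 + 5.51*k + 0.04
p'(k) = 4.11*k^2 - 7.86*k + 5.51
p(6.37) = 229.78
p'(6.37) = 122.21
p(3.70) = 36.02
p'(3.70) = 32.69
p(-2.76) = -73.91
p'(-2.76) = 58.51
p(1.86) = 5.51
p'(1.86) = 5.11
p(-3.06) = -92.87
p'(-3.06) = 68.05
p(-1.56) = -23.32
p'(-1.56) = 27.77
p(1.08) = 3.13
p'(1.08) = 1.82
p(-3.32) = -111.71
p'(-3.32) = 76.91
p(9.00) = 730.03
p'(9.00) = 267.68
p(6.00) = 187.54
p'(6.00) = 106.31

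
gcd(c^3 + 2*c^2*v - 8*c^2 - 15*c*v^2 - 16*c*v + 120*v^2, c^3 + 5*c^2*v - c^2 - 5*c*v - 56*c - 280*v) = c^2 + 5*c*v - 8*c - 40*v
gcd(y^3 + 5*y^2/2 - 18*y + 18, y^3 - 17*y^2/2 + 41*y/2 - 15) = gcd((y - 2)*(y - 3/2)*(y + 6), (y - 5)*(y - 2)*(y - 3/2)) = y^2 - 7*y/2 + 3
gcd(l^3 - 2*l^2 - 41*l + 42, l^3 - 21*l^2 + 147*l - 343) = l - 7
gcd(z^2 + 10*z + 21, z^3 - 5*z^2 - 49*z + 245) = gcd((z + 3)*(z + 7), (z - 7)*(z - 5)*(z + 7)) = z + 7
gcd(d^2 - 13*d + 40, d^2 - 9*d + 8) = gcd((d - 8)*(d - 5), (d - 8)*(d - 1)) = d - 8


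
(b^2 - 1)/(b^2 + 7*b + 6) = (b - 1)/(b + 6)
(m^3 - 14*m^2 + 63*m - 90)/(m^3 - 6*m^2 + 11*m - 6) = (m^2 - 11*m + 30)/(m^2 - 3*m + 2)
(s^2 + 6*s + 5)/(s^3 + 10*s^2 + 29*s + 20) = 1/(s + 4)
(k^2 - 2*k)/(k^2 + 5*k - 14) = k/(k + 7)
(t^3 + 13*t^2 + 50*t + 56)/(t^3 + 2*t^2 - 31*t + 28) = (t^2 + 6*t + 8)/(t^2 - 5*t + 4)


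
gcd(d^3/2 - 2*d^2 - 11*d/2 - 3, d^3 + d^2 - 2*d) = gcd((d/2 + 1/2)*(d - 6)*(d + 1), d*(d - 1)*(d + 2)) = 1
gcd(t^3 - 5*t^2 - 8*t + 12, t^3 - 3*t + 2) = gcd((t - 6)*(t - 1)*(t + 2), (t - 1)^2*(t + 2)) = t^2 + t - 2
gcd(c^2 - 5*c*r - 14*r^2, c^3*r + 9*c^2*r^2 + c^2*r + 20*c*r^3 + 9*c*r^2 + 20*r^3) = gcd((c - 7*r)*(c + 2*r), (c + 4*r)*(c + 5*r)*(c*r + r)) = 1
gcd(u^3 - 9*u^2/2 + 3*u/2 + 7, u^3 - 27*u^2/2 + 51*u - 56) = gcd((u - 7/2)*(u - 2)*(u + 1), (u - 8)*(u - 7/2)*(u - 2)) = u^2 - 11*u/2 + 7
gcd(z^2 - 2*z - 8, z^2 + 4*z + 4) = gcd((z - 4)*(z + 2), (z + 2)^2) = z + 2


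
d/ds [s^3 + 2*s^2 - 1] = s*(3*s + 4)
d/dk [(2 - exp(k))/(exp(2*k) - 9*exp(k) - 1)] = ((exp(k) - 2)*(2*exp(k) - 9) - exp(2*k) + 9*exp(k) + 1)*exp(k)/(-exp(2*k) + 9*exp(k) + 1)^2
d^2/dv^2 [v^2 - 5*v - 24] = 2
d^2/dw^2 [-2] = 0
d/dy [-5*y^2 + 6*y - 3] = 6 - 10*y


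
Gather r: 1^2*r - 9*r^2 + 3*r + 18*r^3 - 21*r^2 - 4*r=18*r^3 - 30*r^2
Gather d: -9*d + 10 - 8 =2 - 9*d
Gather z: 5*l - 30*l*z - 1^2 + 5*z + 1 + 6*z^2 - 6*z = 5*l + 6*z^2 + z*(-30*l - 1)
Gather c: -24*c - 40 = -24*c - 40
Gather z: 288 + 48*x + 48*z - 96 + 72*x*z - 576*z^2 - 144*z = 48*x - 576*z^2 + z*(72*x - 96) + 192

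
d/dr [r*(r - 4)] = 2*r - 4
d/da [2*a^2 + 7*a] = 4*a + 7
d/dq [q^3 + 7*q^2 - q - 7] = 3*q^2 + 14*q - 1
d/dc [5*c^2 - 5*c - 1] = 10*c - 5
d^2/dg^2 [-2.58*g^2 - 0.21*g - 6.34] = -5.16000000000000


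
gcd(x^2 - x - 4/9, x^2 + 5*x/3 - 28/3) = 1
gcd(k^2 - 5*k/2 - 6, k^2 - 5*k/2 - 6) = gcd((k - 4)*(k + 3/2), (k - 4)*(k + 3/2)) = k^2 - 5*k/2 - 6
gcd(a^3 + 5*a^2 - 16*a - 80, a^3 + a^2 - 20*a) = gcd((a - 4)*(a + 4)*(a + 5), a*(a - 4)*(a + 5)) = a^2 + a - 20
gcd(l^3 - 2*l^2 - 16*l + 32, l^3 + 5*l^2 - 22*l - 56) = l - 4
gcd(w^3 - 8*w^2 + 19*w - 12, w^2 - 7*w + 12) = w^2 - 7*w + 12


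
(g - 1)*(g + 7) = g^2 + 6*g - 7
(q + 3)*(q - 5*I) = q^2 + 3*q - 5*I*q - 15*I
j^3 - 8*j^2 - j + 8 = (j - 8)*(j - 1)*(j + 1)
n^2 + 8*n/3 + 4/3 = (n + 2/3)*(n + 2)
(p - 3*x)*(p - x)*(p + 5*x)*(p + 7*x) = p^4 + 8*p^3*x - 10*p^2*x^2 - 104*p*x^3 + 105*x^4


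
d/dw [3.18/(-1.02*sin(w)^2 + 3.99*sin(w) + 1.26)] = (6.4872*sin(w) - 12.6882)*cos(w)/(-1.02*sin(w)^2 + 3.99*sin(w) + 1.26)^2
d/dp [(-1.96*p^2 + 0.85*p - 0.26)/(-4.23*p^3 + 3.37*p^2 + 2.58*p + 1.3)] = (-8.2908*p^4 + 7.191*p^3 - 11.2207*p^2 - 3.3436*p + 1.7758)/(17.8929*p^6 - 28.5102*p^5 - 10.4699*p^4 + 6.3912*p^3 + 15.4184*p^2 + 6.708*p + 1.69)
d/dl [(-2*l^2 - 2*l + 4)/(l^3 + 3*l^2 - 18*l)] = 2*(l^4 + 2*l^3 + 15*l^2 - 12*l + 36)/(l^2*(l^4 + 6*l^3 - 27*l^2 - 108*l + 324))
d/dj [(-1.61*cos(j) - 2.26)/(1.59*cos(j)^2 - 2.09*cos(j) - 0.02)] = (-2.5599*cos(j)^2 - 7.1868*cos(j) + 4.6912)*sin(j)/(2.5281*cos(j)^4 - 6.6462*cos(j)^3 + 4.3045*cos(j)^2 + 0.0836*cos(j) + 0.0004)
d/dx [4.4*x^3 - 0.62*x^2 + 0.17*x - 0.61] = 13.2*x^2 - 1.24*x + 0.17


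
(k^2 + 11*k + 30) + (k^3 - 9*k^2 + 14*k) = k^3 - 8*k^2 + 25*k + 30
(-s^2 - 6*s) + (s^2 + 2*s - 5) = -4*s - 5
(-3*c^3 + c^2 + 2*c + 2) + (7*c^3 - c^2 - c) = 4*c^3 + c + 2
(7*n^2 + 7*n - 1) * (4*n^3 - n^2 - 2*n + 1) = 28*n^5 + 21*n^4 - 25*n^3 - 6*n^2 + 9*n - 1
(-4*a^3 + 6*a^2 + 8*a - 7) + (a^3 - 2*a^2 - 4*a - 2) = -3*a^3 + 4*a^2 + 4*a - 9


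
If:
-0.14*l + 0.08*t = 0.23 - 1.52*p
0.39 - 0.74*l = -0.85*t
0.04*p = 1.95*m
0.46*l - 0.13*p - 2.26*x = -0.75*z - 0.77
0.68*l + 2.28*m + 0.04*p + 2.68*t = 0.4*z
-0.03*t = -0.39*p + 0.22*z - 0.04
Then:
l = 0.47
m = 0.00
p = 0.20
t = -0.05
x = 0.60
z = 0.54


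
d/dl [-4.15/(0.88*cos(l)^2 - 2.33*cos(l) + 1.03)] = (9.6695 - 7.304*cos(l))*sin(l)/(0.88*cos(l)^2 - 2.33*cos(l) + 1.03)^2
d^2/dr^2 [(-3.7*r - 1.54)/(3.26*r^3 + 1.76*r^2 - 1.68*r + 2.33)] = (-235.93272*r^5 - 323.772768*r^4 - 204.825024*r^3 + 359.237328*r^2 + 188.543784*r - 25.029088)/(34.645976*r^9 + 56.113728*r^8 - 23.268576*r^7 + 21.903692*r^6 + 92.202816*r^5 - 40.011168*r^4 + 7.01694600000001*r^3 + 48.393168*r^2 - 27.361656*r + 12.649337)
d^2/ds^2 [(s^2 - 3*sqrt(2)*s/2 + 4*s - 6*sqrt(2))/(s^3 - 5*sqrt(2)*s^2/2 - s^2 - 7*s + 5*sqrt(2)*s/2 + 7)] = 2*(4*s^6 - 18*sqrt(2)*s^5 + 48*s^5 - 276*sqrt(2)*s^4 + 126*s^4 + 49*sqrt(2)*s^3 + 1084*s^3 - 1668*s^2 - 6*sqrt(2)*s^2 - 2454*s + 1614*sqrt(2)*s - 2218*sqrt(2) + 2030)/(4*s^9 - 30*sqrt(2)*s^8 - 12*s^8 + 78*s^7 + 90*sqrt(2)*s^7 - 202*s^6 + 205*sqrt(2)*s^6 - 855*sqrt(2)*s^5 - 264*s^5 - 585*sqrt(2)*s^4 + 1320*s^4 - 2758*s^3 + 4115*sqrt(2)*s^3 - 4410*sqrt(2)*s^2 + 4578*s^2 - 4116*s + 1470*sqrt(2)*s + 1372)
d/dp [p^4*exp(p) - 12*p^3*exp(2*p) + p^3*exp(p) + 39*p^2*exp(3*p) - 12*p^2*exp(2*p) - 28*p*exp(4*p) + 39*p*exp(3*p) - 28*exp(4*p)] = (p^4 - 24*p^3*exp(p) + 5*p^3 + 117*p^2*exp(2*p) - 60*p^2*exp(p) + 3*p^2 - 112*p*exp(3*p) + 195*p*exp(2*p) - 24*p*exp(p) - 140*exp(3*p) + 39*exp(2*p))*exp(p)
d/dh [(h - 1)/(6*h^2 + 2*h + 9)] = (-6*h^2 + 12*h + 11)/(36*h^4 + 24*h^3 + 112*h^2 + 36*h + 81)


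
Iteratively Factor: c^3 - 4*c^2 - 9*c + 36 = (c - 4)*(c^2 - 9) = (c - 4)*(c + 3)*(c - 3)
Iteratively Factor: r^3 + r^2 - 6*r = (r - 2)*(r^2 + 3*r) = r*(r - 2)*(r + 3)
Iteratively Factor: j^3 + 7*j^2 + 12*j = (j + 3)*(j^2 + 4*j) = (j + 3)*(j + 4)*(j)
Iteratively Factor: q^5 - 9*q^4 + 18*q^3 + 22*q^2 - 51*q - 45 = (q - 3)*(q^4 - 6*q^3 + 22*q + 15) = (q - 3)*(q + 1)*(q^3 - 7*q^2 + 7*q + 15) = (q - 5)*(q - 3)*(q + 1)*(q^2 - 2*q - 3) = (q - 5)*(q - 3)^2*(q + 1)*(q + 1)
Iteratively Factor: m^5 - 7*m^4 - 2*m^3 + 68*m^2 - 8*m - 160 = (m - 5)*(m^4 - 2*m^3 - 12*m^2 + 8*m + 32) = (m - 5)*(m - 4)*(m^3 + 2*m^2 - 4*m - 8) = (m - 5)*(m - 4)*(m + 2)*(m^2 - 4) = (m - 5)*(m - 4)*(m + 2)^2*(m - 2)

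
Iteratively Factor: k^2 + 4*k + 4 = (k + 2)*(k + 2)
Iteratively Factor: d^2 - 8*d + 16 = (d - 4)*(d - 4)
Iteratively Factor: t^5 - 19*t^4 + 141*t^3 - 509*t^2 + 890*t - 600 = (t - 3)*(t^4 - 16*t^3 + 93*t^2 - 230*t + 200) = (t - 4)*(t - 3)*(t^3 - 12*t^2 + 45*t - 50) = (t - 5)*(t - 4)*(t - 3)*(t^2 - 7*t + 10) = (t - 5)*(t - 4)*(t - 3)*(t - 2)*(t - 5)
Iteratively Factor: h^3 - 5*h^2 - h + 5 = (h - 1)*(h^2 - 4*h - 5) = (h - 1)*(h + 1)*(h - 5)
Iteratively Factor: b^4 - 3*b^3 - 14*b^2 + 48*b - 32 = (b - 1)*(b^3 - 2*b^2 - 16*b + 32) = (b - 4)*(b - 1)*(b^2 + 2*b - 8) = (b - 4)*(b - 1)*(b + 4)*(b - 2)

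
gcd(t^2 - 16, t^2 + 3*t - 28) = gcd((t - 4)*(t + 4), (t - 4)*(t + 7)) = t - 4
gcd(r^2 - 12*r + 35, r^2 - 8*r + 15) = r - 5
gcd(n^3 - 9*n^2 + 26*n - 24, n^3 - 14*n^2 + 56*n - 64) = n^2 - 6*n + 8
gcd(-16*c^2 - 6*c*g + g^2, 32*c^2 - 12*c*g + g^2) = 8*c - g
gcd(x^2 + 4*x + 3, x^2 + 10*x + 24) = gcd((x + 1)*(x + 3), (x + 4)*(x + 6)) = 1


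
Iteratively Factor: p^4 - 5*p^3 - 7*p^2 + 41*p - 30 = (p - 2)*(p^3 - 3*p^2 - 13*p + 15) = (p - 5)*(p - 2)*(p^2 + 2*p - 3) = (p - 5)*(p - 2)*(p - 1)*(p + 3)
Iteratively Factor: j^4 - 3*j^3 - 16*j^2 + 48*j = (j)*(j^3 - 3*j^2 - 16*j + 48) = j*(j - 3)*(j^2 - 16) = j*(j - 4)*(j - 3)*(j + 4)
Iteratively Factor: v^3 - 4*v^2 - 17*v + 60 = (v - 3)*(v^2 - v - 20) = (v - 5)*(v - 3)*(v + 4)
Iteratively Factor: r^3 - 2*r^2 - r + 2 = (r - 1)*(r^2 - r - 2) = (r - 1)*(r + 1)*(r - 2)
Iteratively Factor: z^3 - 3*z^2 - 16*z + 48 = (z + 4)*(z^2 - 7*z + 12) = (z - 3)*(z + 4)*(z - 4)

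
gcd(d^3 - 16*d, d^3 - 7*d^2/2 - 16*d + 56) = d^2 - 16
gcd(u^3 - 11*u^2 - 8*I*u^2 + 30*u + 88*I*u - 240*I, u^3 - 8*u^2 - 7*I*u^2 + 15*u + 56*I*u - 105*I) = u - 5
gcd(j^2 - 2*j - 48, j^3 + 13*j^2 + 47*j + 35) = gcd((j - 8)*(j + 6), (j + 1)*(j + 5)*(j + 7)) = 1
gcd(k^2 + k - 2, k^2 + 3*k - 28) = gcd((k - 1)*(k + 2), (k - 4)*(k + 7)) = 1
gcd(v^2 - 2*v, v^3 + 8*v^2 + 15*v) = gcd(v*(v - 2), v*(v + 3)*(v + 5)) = v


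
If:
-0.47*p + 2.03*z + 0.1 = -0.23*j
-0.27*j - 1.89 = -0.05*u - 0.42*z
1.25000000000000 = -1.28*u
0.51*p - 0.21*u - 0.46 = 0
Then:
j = -6.02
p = 0.50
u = -0.98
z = 0.75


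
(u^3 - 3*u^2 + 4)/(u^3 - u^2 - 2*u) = (u - 2)/u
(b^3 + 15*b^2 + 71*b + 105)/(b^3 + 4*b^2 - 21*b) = (b^2 + 8*b + 15)/(b*(b - 3))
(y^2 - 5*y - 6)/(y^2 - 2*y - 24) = (y + 1)/(y + 4)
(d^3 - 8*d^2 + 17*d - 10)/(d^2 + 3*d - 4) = (d^2 - 7*d + 10)/(d + 4)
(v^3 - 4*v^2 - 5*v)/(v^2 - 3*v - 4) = v*(v - 5)/(v - 4)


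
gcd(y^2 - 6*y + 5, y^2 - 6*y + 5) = y^2 - 6*y + 5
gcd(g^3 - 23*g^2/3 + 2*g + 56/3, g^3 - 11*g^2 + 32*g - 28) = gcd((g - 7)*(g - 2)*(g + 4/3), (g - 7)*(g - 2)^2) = g^2 - 9*g + 14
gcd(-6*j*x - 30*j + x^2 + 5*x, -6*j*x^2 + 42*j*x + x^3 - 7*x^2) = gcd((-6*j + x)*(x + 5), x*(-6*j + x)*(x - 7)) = -6*j + x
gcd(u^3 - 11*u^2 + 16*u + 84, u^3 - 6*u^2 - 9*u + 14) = u^2 - 5*u - 14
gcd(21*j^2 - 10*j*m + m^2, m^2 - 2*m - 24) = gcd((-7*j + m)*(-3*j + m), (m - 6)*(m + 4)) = 1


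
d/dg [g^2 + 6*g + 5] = 2*g + 6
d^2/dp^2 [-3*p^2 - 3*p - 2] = -6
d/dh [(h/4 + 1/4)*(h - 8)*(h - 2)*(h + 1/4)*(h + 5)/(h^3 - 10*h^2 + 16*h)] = h/2 + 25/16 - 5/(16*h^2)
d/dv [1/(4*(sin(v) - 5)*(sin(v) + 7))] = -(sin(v) + 1)*cos(v)/(2*(sin(v) - 5)^2*(sin(v) + 7)^2)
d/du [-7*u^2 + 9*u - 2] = 9 - 14*u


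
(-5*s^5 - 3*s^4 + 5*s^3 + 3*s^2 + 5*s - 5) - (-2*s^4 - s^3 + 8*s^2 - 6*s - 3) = -5*s^5 - s^4 + 6*s^3 - 5*s^2 + 11*s - 2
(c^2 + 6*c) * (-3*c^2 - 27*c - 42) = -3*c^4 - 45*c^3 - 204*c^2 - 252*c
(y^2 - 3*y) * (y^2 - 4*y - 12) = y^4 - 7*y^3 + 36*y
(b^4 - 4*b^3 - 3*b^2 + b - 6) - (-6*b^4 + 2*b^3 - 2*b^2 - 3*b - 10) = 7*b^4 - 6*b^3 - b^2 + 4*b + 4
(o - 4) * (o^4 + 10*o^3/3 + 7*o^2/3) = o^5 - 2*o^4/3 - 11*o^3 - 28*o^2/3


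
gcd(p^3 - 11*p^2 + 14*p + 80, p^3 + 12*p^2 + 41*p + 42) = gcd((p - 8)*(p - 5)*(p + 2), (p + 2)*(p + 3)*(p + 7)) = p + 2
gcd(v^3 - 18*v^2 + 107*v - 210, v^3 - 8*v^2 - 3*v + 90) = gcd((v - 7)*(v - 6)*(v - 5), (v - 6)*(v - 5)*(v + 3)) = v^2 - 11*v + 30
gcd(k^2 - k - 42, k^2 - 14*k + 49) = k - 7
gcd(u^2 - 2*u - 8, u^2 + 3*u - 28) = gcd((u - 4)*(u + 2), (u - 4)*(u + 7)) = u - 4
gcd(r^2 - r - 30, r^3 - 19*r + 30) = r + 5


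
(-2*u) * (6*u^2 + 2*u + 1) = -12*u^3 - 4*u^2 - 2*u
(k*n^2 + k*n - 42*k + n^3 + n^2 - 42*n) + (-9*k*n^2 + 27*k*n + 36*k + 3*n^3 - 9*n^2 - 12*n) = -8*k*n^2 + 28*k*n - 6*k + 4*n^3 - 8*n^2 - 54*n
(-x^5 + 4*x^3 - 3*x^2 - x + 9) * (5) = -5*x^5 + 20*x^3 - 15*x^2 - 5*x + 45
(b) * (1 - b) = -b^2 + b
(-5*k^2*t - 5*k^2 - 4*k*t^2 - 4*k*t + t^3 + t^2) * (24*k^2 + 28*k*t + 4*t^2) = -120*k^4*t - 120*k^4 - 236*k^3*t^2 - 236*k^3*t - 108*k^2*t^3 - 108*k^2*t^2 + 12*k*t^4 + 12*k*t^3 + 4*t^5 + 4*t^4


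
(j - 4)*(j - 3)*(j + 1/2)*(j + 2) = j^4 - 9*j^3/2 - 9*j^2/2 + 23*j + 12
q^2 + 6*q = q*(q + 6)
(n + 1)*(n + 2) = n^2 + 3*n + 2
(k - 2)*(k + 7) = k^2 + 5*k - 14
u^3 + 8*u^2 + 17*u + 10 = (u + 1)*(u + 2)*(u + 5)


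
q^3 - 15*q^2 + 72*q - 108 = (q - 6)^2*(q - 3)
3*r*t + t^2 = t*(3*r + t)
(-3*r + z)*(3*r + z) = -9*r^2 + z^2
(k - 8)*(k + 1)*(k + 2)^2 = k^4 - 3*k^3 - 32*k^2 - 60*k - 32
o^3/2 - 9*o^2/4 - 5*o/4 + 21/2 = (o/2 + 1)*(o - 7/2)*(o - 3)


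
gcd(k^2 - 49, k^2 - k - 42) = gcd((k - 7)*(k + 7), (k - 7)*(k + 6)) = k - 7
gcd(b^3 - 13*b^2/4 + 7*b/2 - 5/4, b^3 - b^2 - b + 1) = b^2 - 2*b + 1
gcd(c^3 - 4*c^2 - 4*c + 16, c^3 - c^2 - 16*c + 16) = c - 4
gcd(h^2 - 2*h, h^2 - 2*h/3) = h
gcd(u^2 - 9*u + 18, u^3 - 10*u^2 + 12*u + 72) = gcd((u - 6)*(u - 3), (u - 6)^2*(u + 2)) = u - 6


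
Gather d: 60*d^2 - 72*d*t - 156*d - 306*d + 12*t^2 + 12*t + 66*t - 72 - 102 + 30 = 60*d^2 + d*(-72*t - 462) + 12*t^2 + 78*t - 144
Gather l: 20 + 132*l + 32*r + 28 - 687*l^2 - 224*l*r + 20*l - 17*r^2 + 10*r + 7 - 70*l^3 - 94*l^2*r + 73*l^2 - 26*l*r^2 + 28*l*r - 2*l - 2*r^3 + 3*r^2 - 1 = -70*l^3 + l^2*(-94*r - 614) + l*(-26*r^2 - 196*r + 150) - 2*r^3 - 14*r^2 + 42*r + 54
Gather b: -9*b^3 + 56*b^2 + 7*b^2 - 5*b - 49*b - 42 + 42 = -9*b^3 + 63*b^2 - 54*b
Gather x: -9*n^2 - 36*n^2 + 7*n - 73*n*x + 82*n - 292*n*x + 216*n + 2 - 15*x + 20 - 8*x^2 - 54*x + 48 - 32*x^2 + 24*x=-45*n^2 + 305*n - 40*x^2 + x*(-365*n - 45) + 70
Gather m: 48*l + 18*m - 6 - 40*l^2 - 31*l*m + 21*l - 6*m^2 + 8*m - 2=-40*l^2 + 69*l - 6*m^2 + m*(26 - 31*l) - 8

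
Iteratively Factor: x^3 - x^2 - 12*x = (x - 4)*(x^2 + 3*x) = x*(x - 4)*(x + 3)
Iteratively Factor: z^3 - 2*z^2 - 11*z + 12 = (z - 1)*(z^2 - z - 12) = (z - 1)*(z + 3)*(z - 4)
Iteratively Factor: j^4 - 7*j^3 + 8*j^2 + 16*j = (j + 1)*(j^3 - 8*j^2 + 16*j) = (j - 4)*(j + 1)*(j^2 - 4*j) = j*(j - 4)*(j + 1)*(j - 4)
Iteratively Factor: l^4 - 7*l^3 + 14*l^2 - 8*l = (l)*(l^3 - 7*l^2 + 14*l - 8) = l*(l - 2)*(l^2 - 5*l + 4) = l*(l - 4)*(l - 2)*(l - 1)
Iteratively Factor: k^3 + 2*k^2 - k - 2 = (k - 1)*(k^2 + 3*k + 2) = (k - 1)*(k + 1)*(k + 2)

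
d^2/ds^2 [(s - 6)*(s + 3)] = 2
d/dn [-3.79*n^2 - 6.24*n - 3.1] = -7.58*n - 6.24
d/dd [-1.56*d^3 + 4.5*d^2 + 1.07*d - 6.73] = -4.68*d^2 + 9.0*d + 1.07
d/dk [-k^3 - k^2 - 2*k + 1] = -3*k^2 - 2*k - 2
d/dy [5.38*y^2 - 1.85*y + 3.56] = 10.76*y - 1.85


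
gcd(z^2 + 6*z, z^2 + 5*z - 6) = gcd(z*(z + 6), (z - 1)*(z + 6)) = z + 6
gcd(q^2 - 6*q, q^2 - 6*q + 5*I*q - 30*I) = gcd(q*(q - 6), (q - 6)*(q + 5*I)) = q - 6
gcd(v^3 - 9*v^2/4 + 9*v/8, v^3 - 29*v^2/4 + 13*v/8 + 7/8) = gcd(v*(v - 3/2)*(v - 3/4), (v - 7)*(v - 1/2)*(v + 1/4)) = 1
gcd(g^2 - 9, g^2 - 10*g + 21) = g - 3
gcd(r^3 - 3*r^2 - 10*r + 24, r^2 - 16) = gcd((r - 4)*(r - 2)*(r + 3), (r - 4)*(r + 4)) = r - 4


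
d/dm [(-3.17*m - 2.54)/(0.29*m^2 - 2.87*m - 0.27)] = (0.9193*m^2 + 1.4732*m - 6.4339)/(0.0841*m^4 - 1.6646*m^3 + 8.0803*m^2 + 1.5498*m + 0.0729)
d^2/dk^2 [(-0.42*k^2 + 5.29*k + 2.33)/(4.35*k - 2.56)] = (200.492706 - 2.8421709430404e-14*k)/(82.312875*k^3 - 145.3248*k^2 + 85.52448*k - 16.777216)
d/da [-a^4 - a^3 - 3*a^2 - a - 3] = -4*a^3 - 3*a^2 - 6*a - 1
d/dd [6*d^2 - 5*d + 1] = 12*d - 5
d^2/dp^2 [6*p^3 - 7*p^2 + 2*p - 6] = 36*p - 14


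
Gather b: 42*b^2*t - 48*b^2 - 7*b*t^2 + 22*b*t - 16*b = b^2*(42*t - 48) + b*(-7*t^2 + 22*t - 16)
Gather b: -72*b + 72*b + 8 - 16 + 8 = 0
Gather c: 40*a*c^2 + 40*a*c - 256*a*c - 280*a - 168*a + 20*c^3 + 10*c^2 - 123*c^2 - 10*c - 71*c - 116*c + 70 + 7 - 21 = -448*a + 20*c^3 + c^2*(40*a - 113) + c*(-216*a - 197) + 56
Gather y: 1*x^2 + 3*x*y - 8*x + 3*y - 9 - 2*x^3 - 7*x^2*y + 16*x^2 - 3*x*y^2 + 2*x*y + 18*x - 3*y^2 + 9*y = -2*x^3 + 17*x^2 + 10*x + y^2*(-3*x - 3) + y*(-7*x^2 + 5*x + 12) - 9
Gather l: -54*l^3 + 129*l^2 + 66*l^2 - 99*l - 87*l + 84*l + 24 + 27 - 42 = -54*l^3 + 195*l^2 - 102*l + 9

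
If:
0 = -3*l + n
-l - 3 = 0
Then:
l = -3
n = -9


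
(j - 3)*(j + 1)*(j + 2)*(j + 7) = j^4 + 7*j^3 - 7*j^2 - 55*j - 42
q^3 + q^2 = q^2*(q + 1)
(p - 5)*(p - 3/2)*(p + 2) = p^3 - 9*p^2/2 - 11*p/2 + 15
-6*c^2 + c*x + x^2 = (-2*c + x)*(3*c + x)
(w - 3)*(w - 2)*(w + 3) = w^3 - 2*w^2 - 9*w + 18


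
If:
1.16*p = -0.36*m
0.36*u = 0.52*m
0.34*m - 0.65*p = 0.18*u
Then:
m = 0.00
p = 0.00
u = 0.00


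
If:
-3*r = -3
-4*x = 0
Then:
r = 1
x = 0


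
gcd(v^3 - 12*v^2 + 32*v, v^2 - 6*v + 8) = v - 4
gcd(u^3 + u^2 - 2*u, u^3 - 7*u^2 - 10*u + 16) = u^2 + u - 2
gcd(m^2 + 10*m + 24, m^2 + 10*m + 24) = m^2 + 10*m + 24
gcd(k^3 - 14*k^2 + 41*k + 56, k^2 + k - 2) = 1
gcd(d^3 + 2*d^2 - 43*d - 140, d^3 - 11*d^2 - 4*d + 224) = d^2 - 3*d - 28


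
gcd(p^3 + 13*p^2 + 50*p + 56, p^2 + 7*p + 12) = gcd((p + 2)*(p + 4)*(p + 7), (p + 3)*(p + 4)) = p + 4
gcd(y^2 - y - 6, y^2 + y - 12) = y - 3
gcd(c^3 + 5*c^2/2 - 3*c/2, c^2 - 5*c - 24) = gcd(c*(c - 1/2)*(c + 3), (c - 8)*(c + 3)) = c + 3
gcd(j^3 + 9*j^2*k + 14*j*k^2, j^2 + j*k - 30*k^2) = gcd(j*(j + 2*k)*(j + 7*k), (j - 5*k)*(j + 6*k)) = 1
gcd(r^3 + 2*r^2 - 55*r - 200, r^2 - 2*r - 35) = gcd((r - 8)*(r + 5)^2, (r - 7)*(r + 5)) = r + 5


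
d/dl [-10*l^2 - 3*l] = -20*l - 3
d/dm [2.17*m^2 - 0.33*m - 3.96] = 4.34*m - 0.33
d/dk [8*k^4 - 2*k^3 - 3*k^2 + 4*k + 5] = 32*k^3 - 6*k^2 - 6*k + 4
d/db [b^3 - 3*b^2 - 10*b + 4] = 3*b^2 - 6*b - 10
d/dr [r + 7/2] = 1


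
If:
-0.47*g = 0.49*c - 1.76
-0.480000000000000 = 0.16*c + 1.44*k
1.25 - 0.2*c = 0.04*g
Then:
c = 6.95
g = -3.50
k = -1.11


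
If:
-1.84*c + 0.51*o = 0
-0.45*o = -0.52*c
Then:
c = 0.00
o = 0.00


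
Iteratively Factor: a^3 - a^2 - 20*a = (a + 4)*(a^2 - 5*a) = (a - 5)*(a + 4)*(a)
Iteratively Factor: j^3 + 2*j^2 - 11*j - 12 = (j + 1)*(j^2 + j - 12) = (j - 3)*(j + 1)*(j + 4)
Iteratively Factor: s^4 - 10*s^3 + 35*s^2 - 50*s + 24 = (s - 2)*(s^3 - 8*s^2 + 19*s - 12) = (s - 4)*(s - 2)*(s^2 - 4*s + 3) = (s - 4)*(s - 2)*(s - 1)*(s - 3)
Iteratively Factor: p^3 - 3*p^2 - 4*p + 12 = (p - 2)*(p^2 - p - 6) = (p - 3)*(p - 2)*(p + 2)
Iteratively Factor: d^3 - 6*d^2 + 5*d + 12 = (d - 3)*(d^2 - 3*d - 4) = (d - 3)*(d + 1)*(d - 4)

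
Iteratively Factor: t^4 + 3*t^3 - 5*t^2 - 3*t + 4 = (t + 1)*(t^3 + 2*t^2 - 7*t + 4) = (t - 1)*(t + 1)*(t^2 + 3*t - 4) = (t - 1)*(t + 1)*(t + 4)*(t - 1)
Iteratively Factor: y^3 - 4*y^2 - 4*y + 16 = (y + 2)*(y^2 - 6*y + 8) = (y - 4)*(y + 2)*(y - 2)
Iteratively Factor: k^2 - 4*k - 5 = (k - 5)*(k + 1)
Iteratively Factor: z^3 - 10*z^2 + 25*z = (z - 5)*(z^2 - 5*z) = (z - 5)^2*(z)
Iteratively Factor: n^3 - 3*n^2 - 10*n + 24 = (n + 3)*(n^2 - 6*n + 8) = (n - 4)*(n + 3)*(n - 2)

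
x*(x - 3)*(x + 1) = x^3 - 2*x^2 - 3*x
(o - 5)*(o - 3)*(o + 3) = o^3 - 5*o^2 - 9*o + 45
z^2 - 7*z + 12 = (z - 4)*(z - 3)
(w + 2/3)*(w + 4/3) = w^2 + 2*w + 8/9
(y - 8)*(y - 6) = y^2 - 14*y + 48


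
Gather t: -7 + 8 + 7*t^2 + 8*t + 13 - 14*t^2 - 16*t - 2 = -7*t^2 - 8*t + 12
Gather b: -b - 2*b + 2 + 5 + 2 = 9 - 3*b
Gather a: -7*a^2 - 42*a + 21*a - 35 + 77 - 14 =-7*a^2 - 21*a + 28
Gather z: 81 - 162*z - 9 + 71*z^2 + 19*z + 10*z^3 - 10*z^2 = 10*z^3 + 61*z^2 - 143*z + 72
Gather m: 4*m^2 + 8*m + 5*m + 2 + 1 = 4*m^2 + 13*m + 3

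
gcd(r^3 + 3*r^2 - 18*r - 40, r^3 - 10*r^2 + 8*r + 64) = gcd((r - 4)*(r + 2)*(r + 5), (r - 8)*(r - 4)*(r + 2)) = r^2 - 2*r - 8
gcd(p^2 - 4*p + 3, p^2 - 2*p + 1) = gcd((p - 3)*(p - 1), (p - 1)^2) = p - 1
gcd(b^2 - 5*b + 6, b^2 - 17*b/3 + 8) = b - 3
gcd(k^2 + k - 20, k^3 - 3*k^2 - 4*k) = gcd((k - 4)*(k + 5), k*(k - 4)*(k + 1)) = k - 4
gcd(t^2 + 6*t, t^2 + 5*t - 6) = t + 6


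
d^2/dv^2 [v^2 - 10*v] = 2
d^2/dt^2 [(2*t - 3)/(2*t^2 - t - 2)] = 2*(4*(2 - 3*t)*(-2*t^2 + t + 2) - (2*t - 3)*(4*t - 1)^2)/(-2*t^2 + t + 2)^3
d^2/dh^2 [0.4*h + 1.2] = 0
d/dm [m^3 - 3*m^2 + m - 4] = 3*m^2 - 6*m + 1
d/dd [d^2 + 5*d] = 2*d + 5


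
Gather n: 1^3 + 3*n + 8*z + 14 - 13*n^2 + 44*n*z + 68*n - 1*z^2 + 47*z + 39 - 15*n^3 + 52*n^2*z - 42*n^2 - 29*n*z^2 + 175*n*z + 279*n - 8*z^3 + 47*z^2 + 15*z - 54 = -15*n^3 + n^2*(52*z - 55) + n*(-29*z^2 + 219*z + 350) - 8*z^3 + 46*z^2 + 70*z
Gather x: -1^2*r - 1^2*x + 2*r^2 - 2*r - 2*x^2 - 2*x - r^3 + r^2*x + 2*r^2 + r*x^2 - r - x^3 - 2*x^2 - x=-r^3 + 4*r^2 - 4*r - x^3 + x^2*(r - 4) + x*(r^2 - 4)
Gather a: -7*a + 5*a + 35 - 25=10 - 2*a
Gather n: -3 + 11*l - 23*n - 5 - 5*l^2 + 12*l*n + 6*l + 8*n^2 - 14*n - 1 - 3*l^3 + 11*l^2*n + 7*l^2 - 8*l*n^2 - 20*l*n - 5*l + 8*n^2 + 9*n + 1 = -3*l^3 + 2*l^2 + 12*l + n^2*(16 - 8*l) + n*(11*l^2 - 8*l - 28) - 8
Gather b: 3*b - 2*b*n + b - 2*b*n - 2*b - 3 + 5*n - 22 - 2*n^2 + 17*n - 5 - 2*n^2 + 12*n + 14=b*(2 - 4*n) - 4*n^2 + 34*n - 16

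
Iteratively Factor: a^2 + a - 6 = (a - 2)*(a + 3)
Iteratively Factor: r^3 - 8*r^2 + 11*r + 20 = (r - 4)*(r^2 - 4*r - 5) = (r - 5)*(r - 4)*(r + 1)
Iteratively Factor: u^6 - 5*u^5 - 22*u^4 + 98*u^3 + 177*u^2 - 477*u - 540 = (u - 4)*(u^5 - u^4 - 26*u^3 - 6*u^2 + 153*u + 135) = (u - 5)*(u - 4)*(u^4 + 4*u^3 - 6*u^2 - 36*u - 27) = (u - 5)*(u - 4)*(u - 3)*(u^3 + 7*u^2 + 15*u + 9) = (u - 5)*(u - 4)*(u - 3)*(u + 3)*(u^2 + 4*u + 3) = (u - 5)*(u - 4)*(u - 3)*(u + 3)^2*(u + 1)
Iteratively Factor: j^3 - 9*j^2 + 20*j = (j)*(j^2 - 9*j + 20) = j*(j - 5)*(j - 4)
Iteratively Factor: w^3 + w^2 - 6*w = (w - 2)*(w^2 + 3*w) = w*(w - 2)*(w + 3)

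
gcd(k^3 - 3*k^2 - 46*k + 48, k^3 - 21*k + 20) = k - 1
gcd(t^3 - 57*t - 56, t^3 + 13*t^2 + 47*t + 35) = t^2 + 8*t + 7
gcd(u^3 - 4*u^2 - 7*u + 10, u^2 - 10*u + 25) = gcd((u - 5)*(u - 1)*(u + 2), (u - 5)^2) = u - 5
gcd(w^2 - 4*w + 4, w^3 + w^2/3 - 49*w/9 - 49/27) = 1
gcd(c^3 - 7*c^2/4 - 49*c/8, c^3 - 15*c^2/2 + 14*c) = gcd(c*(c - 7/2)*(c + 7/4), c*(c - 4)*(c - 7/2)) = c^2 - 7*c/2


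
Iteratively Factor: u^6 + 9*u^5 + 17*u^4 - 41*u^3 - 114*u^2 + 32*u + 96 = (u + 4)*(u^5 + 5*u^4 - 3*u^3 - 29*u^2 + 2*u + 24) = (u - 1)*(u + 4)*(u^4 + 6*u^3 + 3*u^2 - 26*u - 24) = (u - 1)*(u + 1)*(u + 4)*(u^3 + 5*u^2 - 2*u - 24) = (u - 1)*(u + 1)*(u + 4)^2*(u^2 + u - 6) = (u - 1)*(u + 1)*(u + 3)*(u + 4)^2*(u - 2)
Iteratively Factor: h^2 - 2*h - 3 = (h - 3)*(h + 1)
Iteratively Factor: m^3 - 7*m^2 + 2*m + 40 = (m - 5)*(m^2 - 2*m - 8) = (m - 5)*(m + 2)*(m - 4)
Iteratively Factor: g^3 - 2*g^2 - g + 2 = (g - 1)*(g^2 - g - 2) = (g - 1)*(g + 1)*(g - 2)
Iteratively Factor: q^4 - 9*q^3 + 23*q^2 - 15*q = (q)*(q^3 - 9*q^2 + 23*q - 15) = q*(q - 1)*(q^2 - 8*q + 15) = q*(q - 3)*(q - 1)*(q - 5)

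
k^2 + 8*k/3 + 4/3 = (k + 2/3)*(k + 2)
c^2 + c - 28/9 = (c - 4/3)*(c + 7/3)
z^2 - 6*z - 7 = (z - 7)*(z + 1)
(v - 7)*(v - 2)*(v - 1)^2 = v^4 - 11*v^3 + 33*v^2 - 37*v + 14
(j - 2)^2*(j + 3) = j^3 - j^2 - 8*j + 12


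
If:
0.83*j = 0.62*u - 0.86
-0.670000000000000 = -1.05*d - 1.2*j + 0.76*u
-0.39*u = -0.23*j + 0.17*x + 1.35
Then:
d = 0.101201651284478*x + 2.76778943493466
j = -0.581998895637769*x - 6.47377139701822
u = -0.779127553837659*x - 7.27940364439536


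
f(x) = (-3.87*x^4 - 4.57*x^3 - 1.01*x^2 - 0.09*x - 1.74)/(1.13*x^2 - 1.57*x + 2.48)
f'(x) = (1.57 - 2.26*x)*(-3.87*x^4 - 4.57*x^3 - 1.01*x^2 - 0.09*x - 1.74)/(1.13*x^2 - 1.57*x + 2.48)^2 + (-15.48*x^3 - 13.71*x^2 - 2.02*x - 0.09)/(1.13*x^2 - 1.57*x + 2.48) = (-8.7462*x^5 + 13.0636*x^4 - 24.0406*x^3 - 32.3134*x^2 - 1.0772*x - 2.955)/(1.2769*x^4 - 3.5482*x^3 + 8.0697*x^2 - 7.7872*x + 6.1504)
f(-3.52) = -18.57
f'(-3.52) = 15.24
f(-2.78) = -9.13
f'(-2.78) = 10.30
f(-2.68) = -8.13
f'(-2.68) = 9.64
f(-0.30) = -0.56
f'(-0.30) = -0.51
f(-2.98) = -11.32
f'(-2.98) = 11.62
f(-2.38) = -5.53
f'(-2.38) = 7.71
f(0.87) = -3.97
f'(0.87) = -10.59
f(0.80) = -3.28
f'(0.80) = -9.05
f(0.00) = -0.70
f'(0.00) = -0.48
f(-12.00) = -393.92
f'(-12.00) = 73.34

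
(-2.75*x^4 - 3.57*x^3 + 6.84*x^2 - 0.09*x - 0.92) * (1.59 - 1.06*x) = 2.915*x^5 - 0.5883*x^4 - 12.9267*x^3 + 10.971*x^2 + 0.8321*x - 1.4628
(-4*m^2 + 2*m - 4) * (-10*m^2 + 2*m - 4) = 40*m^4 - 28*m^3 + 60*m^2 - 16*m + 16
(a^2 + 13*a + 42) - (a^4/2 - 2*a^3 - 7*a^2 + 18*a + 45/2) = -a^4/2 + 2*a^3 + 8*a^2 - 5*a + 39/2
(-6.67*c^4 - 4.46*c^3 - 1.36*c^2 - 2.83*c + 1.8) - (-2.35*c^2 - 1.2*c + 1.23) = -6.67*c^4 - 4.46*c^3 + 0.99*c^2 - 1.63*c + 0.57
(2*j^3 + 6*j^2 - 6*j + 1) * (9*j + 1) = 18*j^4 + 56*j^3 - 48*j^2 + 3*j + 1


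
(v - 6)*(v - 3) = v^2 - 9*v + 18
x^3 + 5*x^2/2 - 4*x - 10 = (x - 2)*(x + 2)*(x + 5/2)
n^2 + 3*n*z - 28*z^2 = (n - 4*z)*(n + 7*z)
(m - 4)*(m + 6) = m^2 + 2*m - 24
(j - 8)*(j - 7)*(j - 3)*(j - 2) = j^4 - 20*j^3 + 137*j^2 - 370*j + 336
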